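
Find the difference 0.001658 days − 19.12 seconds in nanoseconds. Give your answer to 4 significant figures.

1.241 × 10^11 nanoseconds

0.001658 d = 1.43251 × 10^11 ns and 19.12 s = 1.91200 × 10^10 ns.
1.43251 × 10^11 − 1.91200 × 10^10 ≈ 1.241 × 10^11 ns.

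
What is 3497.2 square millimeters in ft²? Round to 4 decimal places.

1 mm² = 1.07639 × 10^-5 square feet.
So 3497.2 × 1.07639 × 10^-5 ≈ 0.0376 ft².

0.0376 ft²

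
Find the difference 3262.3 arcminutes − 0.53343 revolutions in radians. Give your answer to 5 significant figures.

-2.4027 rad

3262.3 arcmin = 0.948965 rad and 0.53343 rev = 3.35164 rad.
0.948965 − 3.35164 ≈ -2.4027 rad.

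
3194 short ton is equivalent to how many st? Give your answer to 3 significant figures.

1 short ton = 142.857 stone.
So 3194 × 142.857 ≈ 456000 st.

456000 stone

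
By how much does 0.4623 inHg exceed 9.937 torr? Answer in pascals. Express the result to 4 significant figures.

0.4623 inHg = 1565.53 Pa and 9.937 torr = 1324.82 Pa.
1565.53 − 1324.82 ≈ 240.7 Pa.

240.7 Pa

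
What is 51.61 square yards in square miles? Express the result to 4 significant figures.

1 yd² = 3.22831e-7 square miles.
51.61 × 3.22831e-7 ≈ 1.666e-5 mi².

1.666e-5 square miles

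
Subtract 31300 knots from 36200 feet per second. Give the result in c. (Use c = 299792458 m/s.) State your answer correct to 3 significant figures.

-1.69 × 10^-5 times the speed of light

36200 ft/s = 3.68047 × 10^-5 c and 31300 kn = 5.37109 × 10^-5 c.
3.68047 × 10^-5 − 5.37109 × 10^-5 ≈ -1.69 × 10^-5 c.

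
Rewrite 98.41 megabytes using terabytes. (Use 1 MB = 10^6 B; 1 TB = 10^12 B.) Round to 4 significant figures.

9.841 × 10^-5 terabytes

1 megabyte = 1.00000 × 10^-6 terabytes.
So 98.41 × 1.00000 × 10^-6 ≈ 9.841 × 10^-5 TB.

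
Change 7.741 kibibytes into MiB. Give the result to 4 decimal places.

0.0076 mebibytes

1 KiB = 0.0009765625 MiB.
7.741 × 0.0009765625 ≈ 0.0076 MiB.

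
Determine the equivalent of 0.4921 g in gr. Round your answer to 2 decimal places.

1 g = 15.4324 gr.
0.4921 × 15.4324 ≈ 7.59 gr.

7.59 gr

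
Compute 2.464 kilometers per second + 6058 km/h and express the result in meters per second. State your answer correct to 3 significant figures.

4150 m/s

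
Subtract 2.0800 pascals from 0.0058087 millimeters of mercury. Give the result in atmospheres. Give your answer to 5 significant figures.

-1.2885 × 10^-5 atm

0.0058087 mmHg = 7.64303 × 10^-6 atm and 2.0800 Pa = 2.05280 × 10^-5 atm.
7.64303 × 10^-6 − 2.05280 × 10^-5 ≈ -1.2885 × 10^-5 atm.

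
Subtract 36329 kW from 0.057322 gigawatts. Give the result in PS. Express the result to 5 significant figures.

0.057322 GW = 77936.23 PS and 36329 kW = 49393.69 PS.
77936.23 − 49393.69 ≈ 28543 PS.

28543 PS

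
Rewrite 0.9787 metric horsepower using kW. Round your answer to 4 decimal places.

1 PS = 0.735499 kW.
Thus 0.9787 × 0.735499 ≈ 0.7198 kW.

0.7198 kilowatts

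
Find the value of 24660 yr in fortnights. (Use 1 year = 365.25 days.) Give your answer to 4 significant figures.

1 year = 26.0893 fortnight.
Then 24660 × 26.0893 ≈ 643400 fortnight.

643400 fortnight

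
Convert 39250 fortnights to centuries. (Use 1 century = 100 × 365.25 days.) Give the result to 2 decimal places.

15.04 centuries

1 fortnight = 0.000383299 centuries.
Then 39250 × 0.000383299 ≈ 15.04 century.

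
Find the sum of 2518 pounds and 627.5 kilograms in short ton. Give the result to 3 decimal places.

2518 lb = 1.25900 short ton and 627.5 kg = 0.691700 short ton.
1.25900 + 0.691700 ≈ 1.951 short ton.

1.951 short ton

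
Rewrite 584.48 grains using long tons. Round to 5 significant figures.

1 gr = 6.37755e-8 long ton.
So 584.48 × 6.37755e-8 ≈ 3.7276e-5 long ton.

3.7276e-5 long tons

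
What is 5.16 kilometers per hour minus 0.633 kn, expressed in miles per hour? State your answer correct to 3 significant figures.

2.48 miles per hour

5.16 km/h = 3.20628 mph and 0.633 kn = 0.728443 mph.
3.20628 − 0.728443 ≈ 2.48 mph.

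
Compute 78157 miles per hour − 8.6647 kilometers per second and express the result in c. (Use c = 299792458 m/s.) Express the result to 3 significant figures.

8.76e-5 c

78157 mph = 0.000116545 c and 8.6647 km/s = 2.89023e-5 c.
0.000116545 − 2.89023e-5 ≈ 8.76e-5 c.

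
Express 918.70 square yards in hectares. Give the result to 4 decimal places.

0.0768 ha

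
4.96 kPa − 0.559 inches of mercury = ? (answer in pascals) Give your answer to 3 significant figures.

4.96 kPa = 4960.00 Pa and 0.559 inHg = 1892.99 Pa.
4960.00 − 1892.99 ≈ 3070 Pa.

3070 pascals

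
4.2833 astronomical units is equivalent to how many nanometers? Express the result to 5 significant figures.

6.4077e+20 nm

1 au = 1.49598e+20 nanometers.
Thus 4.2833 × 1.49598e+20 ≈ 6.4077e+20 nm.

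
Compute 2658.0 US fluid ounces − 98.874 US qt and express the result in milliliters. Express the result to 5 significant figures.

2658.0 US fl oz = 78606.4 mL and 98.874 US qt = 93569.7 mL.
78606.4 − 93569.7 ≈ -14963 mL.

-14963 mL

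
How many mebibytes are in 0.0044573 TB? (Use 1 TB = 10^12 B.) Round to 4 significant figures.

4251 mebibytes

1 terabyte = 953674 MiB.
0.0044573 × 953674 ≈ 4251 MiB.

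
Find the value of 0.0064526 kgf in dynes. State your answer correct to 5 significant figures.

1 kilogram-force = 980665 dyn.
0.0064526 × 980665 ≈ 6327.8 dyn.

6327.8 dynes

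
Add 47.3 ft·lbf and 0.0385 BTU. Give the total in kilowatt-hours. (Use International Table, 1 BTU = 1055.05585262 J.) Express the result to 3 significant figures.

2.91 × 10^-5 kWh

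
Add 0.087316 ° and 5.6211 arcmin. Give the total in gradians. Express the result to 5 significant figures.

0.20111 gradians

0.087316 ° = 0.0970178 grad and 5.6211 arcmin = 0.104094 grad.
0.0970178 + 0.104094 ≈ 0.20111 grad.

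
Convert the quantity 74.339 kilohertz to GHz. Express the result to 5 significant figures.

1 kilohertz = 1.00000 × 10^-6 GHz.
So 74.339 × 1.00000 × 10^-6 ≈ 7.4339 × 10^-5 GHz.

7.4339 × 10^-5 gigahertz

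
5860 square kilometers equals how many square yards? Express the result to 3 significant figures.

7.01e+9 yd²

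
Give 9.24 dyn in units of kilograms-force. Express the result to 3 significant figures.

1 dyne = 1.01972e-6 kgf.
9.24 × 1.01972e-6 ≈ 9.42e-6 kgf.

9.42e-6 kgf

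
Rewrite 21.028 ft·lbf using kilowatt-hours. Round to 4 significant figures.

1 foot-pound = 3.76616e-7 kWh.
So 21.028 × 3.76616e-7 ≈ 7.919e-6 kWh.

7.919e-6 kilowatt-hours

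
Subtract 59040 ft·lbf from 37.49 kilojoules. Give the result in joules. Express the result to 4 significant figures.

-42560 J

37.49 kJ = 37490.0 J and 59040 ft·lbf = 80047.5 J.
37490.0 − 80047.5 ≈ -42560 J.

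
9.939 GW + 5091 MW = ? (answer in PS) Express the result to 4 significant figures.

9.939 GW = 1.35133e+7 PS and 5091 MW = 6.92183e+6 PS.
1.35133e+7 + 6.92183e+6 ≈ 2.044e+7 PS.

2.044e+7 PS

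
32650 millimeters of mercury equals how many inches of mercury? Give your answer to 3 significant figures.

1 mmHg = 0.0393701 inches of mercury.
Thus 32650 × 0.0393701 ≈ 1290 inHg.

1290 inHg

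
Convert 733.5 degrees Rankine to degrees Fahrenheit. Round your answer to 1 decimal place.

°R = °F + 459.67.
Applying the formula gives 273.8 °F.

273.8 °F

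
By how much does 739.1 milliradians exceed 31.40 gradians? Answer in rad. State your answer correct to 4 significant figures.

739.1 mrad = 0.739100 rad and 31.40 grad = 0.493230 rad.
0.739100 − 0.493230 ≈ 0.2459 rad.

0.2459 radians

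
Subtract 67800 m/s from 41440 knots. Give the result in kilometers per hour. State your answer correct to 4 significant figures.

-167300 km/h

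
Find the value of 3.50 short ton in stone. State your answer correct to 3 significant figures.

1 short ton = 142.857 st.
3.50 × 142.857 ≈ 500 st.

500 st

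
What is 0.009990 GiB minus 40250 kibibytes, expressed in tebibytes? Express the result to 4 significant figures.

0.009990 GiB = 9.75586 × 10^-6 TiB and 40250 KiB = 3.74857 × 10^-5 TiB.
9.75586 × 10^-6 − 3.74857 × 10^-5 ≈ -2.773 × 10^-5 TiB.

-2.773 × 10^-5 TiB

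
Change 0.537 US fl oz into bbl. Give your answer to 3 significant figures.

1 US fl oz = 0.000186012 oil barrels.
Then 0.537 × 0.000186012 ≈ 9.99e-5 bbl.

9.99e-5 bbl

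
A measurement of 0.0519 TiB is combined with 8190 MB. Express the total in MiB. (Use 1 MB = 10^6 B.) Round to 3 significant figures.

0.0519 TiB = 54421.1 MiB and 8190 MB = 7810.59 MiB.
54421.1 + 7810.59 ≈ 62200 MiB.

62200 MiB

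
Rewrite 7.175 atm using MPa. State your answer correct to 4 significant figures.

0.7270 MPa

1 atm = 0.101325 MPa.
So 7.175 × 0.101325 ≈ 0.7270 MPa.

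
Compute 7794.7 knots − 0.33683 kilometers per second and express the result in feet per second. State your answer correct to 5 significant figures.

12051 ft/s

7794.7 kn = 13156.0 ft/s and 0.33683 km/s = 1105.09 ft/s.
13156.0 − 1105.09 ≈ 12051 ft/s.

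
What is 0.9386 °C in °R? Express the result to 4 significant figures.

493.4 °R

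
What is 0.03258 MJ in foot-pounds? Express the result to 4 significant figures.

1 megajoule = 737562 ft·lbf.
Thus 0.03258 × 737562 ≈ 24030 ft·lbf.

24030 ft·lbf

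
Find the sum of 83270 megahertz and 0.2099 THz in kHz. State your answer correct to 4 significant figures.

2.932e+8 kilohertz

83270 MHz = 8.32700e+7 kHz and 0.2099 THz = 2.09900e+8 kHz.
8.32700e+7 + 2.09900e+8 ≈ 2.932e+8 kHz.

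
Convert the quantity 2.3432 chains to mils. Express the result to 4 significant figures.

1 chain = 792000 mils.
Then 2.3432 × 792000 ≈ 1.856e+6 mil.

1.856e+6 mils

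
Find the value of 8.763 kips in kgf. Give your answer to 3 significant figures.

3970 kgf

1 kip = 453.592 kgf.
Thus 8.763 × 453.592 ≈ 3970 kgf.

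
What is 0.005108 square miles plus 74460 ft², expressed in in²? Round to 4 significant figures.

0.005108 mi² = 2.05060e+7 in² and 74460 ft² = 1.07222e+7 in².
2.05060e+7 + 1.07222e+7 ≈ 3.123e+7 in².

3.123e+7 square inches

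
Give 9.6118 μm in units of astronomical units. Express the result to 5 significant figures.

6.4251 × 10^-17 au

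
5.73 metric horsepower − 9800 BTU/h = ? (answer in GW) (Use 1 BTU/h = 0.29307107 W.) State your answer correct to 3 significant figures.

5.73 PS = 4.21441e-6 GW and 9800 BTU/h = 2.87210e-6 GW.
4.21441e-6 − 2.87210e-6 ≈ 1.34e-6 GW.

1.34e-6 gigawatts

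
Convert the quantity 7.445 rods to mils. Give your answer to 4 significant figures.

1 rod = 198000 mils.
So 7.445 × 198000 ≈ 1.474 × 10^6 mil.

1.474 × 10^6 mil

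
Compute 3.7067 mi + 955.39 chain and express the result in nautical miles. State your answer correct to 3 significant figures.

3.7067 mi = 3.22103 nmi and 955.39 chain = 10.3776 nmi.
3.22103 + 10.3776 ≈ 13.6 nmi.

13.6 nmi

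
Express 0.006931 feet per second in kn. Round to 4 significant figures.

0.004107 knots

1 ft/s = 0.592484 knots.
So 0.006931 × 0.592484 ≈ 0.004107 kn.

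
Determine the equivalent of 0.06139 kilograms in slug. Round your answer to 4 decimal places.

0.0042 slugs

1 kg = 0.0685218 slugs.
Thus 0.06139 × 0.0685218 ≈ 0.0042 slug.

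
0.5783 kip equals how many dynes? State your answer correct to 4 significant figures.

2.572e+8 dyn

1 kip = 4.44822e+8 dyn.
0.5783 × 4.44822e+8 ≈ 2.572e+8 dyn.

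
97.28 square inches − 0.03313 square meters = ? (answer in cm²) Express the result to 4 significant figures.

296.3 square centimeters

97.28 in² = 627.612 cm² and 0.03313 m² = 331.300 cm².
627.612 − 331.300 ≈ 296.3 cm².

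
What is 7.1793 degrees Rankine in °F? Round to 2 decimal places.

°R = °F + 459.67.
Applying the formula gives -452.49 °F.

-452.49 °F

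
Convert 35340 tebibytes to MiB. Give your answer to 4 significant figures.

1 tebibyte = 1.04858e+6 MiB.
So 35340 × 1.04858e+6 ≈ 3.706e+10 MiB.

3.706e+10 mebibytes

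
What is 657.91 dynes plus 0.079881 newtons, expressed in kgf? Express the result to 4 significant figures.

657.91 dyn = 0.000670881 kgf and 0.079881 N = 0.00814560 kgf.
0.000670881 + 0.00814560 ≈ 0.008816 kgf.

0.008816 kgf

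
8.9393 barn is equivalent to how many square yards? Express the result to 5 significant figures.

1 barn = 1.19599 × 10^-28 yd².
Then 8.9393 × 1.19599 × 10^-28 ≈ 1.0691 × 10^-27 yd².

1.0691 × 10^-27 yd²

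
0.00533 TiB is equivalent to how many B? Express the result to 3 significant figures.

5.86 × 10^9 bytes

1 TiB = 1.09951 × 10^12 B.
So 0.00533 × 1.09951 × 10^12 ≈ 5.86 × 10^9 B.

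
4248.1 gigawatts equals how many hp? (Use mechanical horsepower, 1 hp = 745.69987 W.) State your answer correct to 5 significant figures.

1 gigawatt = 1.34102 × 10^6 hp.
Thus 4248.1 × 1.34102 × 10^6 ≈ 5.6968 × 10^9 hp.

5.6968 × 10^9 hp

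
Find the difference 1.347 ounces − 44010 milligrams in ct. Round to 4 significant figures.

-29.12 ct

1.347 oz = 190.934 ct and 44010 mg = 220.050 ct.
190.934 − 220.050 ≈ -29.12 ct.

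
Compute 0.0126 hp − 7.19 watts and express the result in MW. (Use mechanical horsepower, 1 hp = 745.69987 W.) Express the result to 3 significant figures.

0.0126 hp = 9.39582e-6 MW and 7.19 W = 7.19000e-6 MW.
9.39582e-6 − 7.19000e-6 ≈ 2.21e-6 MW.

2.21e-6 MW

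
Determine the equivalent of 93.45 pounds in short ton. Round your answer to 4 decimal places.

0.0467 short ton

1 pound = 0.000500000 short ton.
Thus 93.45 × 0.000500000 ≈ 0.0467 short ton.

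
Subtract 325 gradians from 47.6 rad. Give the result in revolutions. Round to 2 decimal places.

6.76 revolutions

47.6 rad = 7.57578 rev and 325 grad = 0.812500 rev.
7.57578 − 0.812500 ≈ 6.76 rev.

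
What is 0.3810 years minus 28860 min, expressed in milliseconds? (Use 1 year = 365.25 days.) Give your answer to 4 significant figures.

1.029 × 10^10 milliseconds

0.3810 yr = 1.20234 × 10^10 ms and 28860 min = 1.73160 × 10^9 ms.
1.20234 × 10^10 − 1.73160 × 10^9 ≈ 1.029 × 10^10 ms.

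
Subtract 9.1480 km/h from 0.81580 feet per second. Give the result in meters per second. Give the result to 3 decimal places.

0.81580 ft/s = 0.248656 m/s and 9.1480 km/h = 2.54111 m/s.
0.248656 − 2.54111 ≈ -2.292 m/s.

-2.292 m/s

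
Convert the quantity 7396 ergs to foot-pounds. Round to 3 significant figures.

1 erg = 7.37562e-8 ft·lbf.
Then 7396 × 7.37562e-8 ≈ 0.000546 ft·lbf.

0.000546 ft·lbf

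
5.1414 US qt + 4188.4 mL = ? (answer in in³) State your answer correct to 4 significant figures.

5.1414 US qt = 296.916 in³ and 4188.4 mL = 255.592 in³.
296.916 + 255.592 ≈ 552.5 in³.

552.5 in³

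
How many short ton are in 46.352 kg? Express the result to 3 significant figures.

0.0511 short tons

1 kilogram = 0.00110231 short tons.
46.352 × 0.00110231 ≈ 0.0511 short ton.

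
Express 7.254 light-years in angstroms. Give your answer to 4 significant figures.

6.863e+26 Å

1 light-year = 9.46073e+25 angstroms.
Then 7.254 × 9.46073e+25 ≈ 6.863e+26 Å.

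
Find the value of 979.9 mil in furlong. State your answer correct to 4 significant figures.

1 mil = 1.26263e-7 furlongs.
So 979.9 × 1.26263e-7 ≈ 0.0001237 furlong.

0.0001237 furlongs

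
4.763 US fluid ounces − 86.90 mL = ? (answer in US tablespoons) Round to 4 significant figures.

3.649 US tablespoons

4.763 US fl oz = 9.52600 US tbsp and 86.90 mL = 5.87688 US tbsp.
9.52600 − 5.87688 ≈ 3.649 US tbsp.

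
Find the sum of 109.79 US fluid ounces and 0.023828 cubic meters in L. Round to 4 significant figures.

109.79 US fl oz = 3.24688 L and 0.023828 m³ = 23.8280 L.
3.24688 + 23.8280 ≈ 27.07 L.

27.07 L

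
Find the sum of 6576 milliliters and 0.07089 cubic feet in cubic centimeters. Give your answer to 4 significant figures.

6576 mL = 6576.00 cm³ and 0.07089 ft³ = 2007.38 cm³.
6576.00 + 2007.38 ≈ 8583 cm³.

8583 cm³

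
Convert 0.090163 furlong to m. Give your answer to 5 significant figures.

18.138 m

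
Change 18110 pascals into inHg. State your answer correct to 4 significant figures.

5.348 inches of mercury

1 pascal = 0.000295300 inches of mercury.
Thus 18110 × 0.000295300 ≈ 5.348 inHg.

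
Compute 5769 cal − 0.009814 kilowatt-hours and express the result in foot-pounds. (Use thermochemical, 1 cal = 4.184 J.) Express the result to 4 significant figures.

5769 cal = 17802.90 ft·lbf and 0.009814 kWh = 26058.37 ft·lbf.
17802.90 − 26058.37 ≈ -8255 ft·lbf.

-8255 ft·lbf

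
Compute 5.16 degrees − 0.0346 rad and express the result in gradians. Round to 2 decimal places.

3.53 gradians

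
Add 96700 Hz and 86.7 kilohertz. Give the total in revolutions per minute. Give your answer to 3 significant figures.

96700 Hz = 5.80200 × 10^6 rpm and 86.7 kHz = 5.20200 × 10^6 rpm.
5.80200 × 10^6 + 5.20200 × 10^6 ≈ 1.10 × 10^7 rpm.

1.10 × 10^7 rpm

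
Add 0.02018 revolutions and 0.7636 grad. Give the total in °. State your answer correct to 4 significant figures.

0.02018 rev = 7.26480 ° and 0.7636 grad = 0.687240 °.
7.26480 + 0.687240 ≈ 7.952 °.

7.952 °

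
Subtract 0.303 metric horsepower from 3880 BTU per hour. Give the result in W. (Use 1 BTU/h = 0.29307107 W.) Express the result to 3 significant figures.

914 W

3880 BTU/h = 1137.12 W and 0.303 PS = 222.856 W.
1137.12 − 222.856 ≈ 914 W.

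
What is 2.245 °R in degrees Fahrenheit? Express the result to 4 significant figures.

-457.4 °F

°R = °F + 459.67.
Applying the formula gives -457.4 °F.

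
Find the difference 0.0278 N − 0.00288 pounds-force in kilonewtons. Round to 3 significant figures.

0.0278 N = 2.78000 × 10^-5 kN and 0.00288 lbf = 1.28109 × 10^-5 kN.
2.78000 × 10^-5 − 1.28109 × 10^-5 ≈ 1.50 × 10^-5 kN.

1.50 × 10^-5 kilonewtons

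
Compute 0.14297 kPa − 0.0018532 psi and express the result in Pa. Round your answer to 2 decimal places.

130.19 pascals

0.14297 kPa = 142.970 Pa and 0.0018532 psi = 12.7774 Pa.
142.970 − 12.7774 ≈ 130.19 Pa.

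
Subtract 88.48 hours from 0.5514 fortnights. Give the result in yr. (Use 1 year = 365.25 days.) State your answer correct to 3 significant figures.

0.5514 fortnight = 0.0211351 yr and 88.48 h = 0.0100935 yr.
0.0211351 − 0.0100935 ≈ 0.0110 yr.

0.0110 yr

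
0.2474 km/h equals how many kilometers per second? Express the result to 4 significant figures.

6.872 × 10^-5 km/s

1 kilometer per hour = 0.000277778 kilometers per second.
0.2474 × 0.000277778 ≈ 6.872 × 10^-5 km/s.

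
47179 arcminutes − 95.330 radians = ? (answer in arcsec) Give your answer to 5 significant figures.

-1.6832 × 10^7 arcseconds

47179 arcmin = 2.83074 × 10^6 arcsec and 95.330 rad = 1.96632 × 10^7 arcsec.
2.83074 × 10^6 − 1.96632 × 10^7 ≈ -1.6832 × 10^7 arcsec.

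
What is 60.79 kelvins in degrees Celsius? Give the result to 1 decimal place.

K = °C + 273.15.
Applying the formula gives -212.4 °C.

-212.4 °C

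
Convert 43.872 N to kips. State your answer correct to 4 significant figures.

0.009863 kips

1 newton = 0.000224809 kip.
Then 43.872 × 0.000224809 ≈ 0.009863 kip.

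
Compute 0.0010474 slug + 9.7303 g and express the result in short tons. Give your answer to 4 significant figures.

2.758e-5 short ton

0.0010474 slug = 1.68495e-5 short ton and 9.7303 g = 1.07258e-5 short ton.
1.68495e-5 + 1.07258e-5 ≈ 2.758e-5 short ton.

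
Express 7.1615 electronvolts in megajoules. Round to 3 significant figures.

1.15 × 10^-24 MJ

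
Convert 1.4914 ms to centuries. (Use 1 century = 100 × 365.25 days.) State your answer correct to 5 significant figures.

4.7260e-13 century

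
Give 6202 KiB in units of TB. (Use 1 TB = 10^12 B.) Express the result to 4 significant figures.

1 KiB = 1.02400e-9 TB.
Thus 6202 × 1.02400e-9 ≈ 6.351e-6 TB.

6.351e-6 terabytes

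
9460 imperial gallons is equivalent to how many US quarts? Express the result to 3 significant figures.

1 imp gal = 4.80380 US qt.
9460 × 4.80380 ≈ 45400 US qt.

45400 US qt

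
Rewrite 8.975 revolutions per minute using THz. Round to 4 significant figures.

1.496e-13 THz

1 rpm = 1.66667e-14 THz.
Thus 8.975 × 1.66667e-14 ≈ 1.496e-13 THz.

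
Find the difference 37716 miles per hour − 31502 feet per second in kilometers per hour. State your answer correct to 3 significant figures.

37716 mph = 60698.0 km/h and 31502 ft/s = 34566.5 km/h.
60698.0 − 34566.5 ≈ 26100 km/h.

26100 kilometers per hour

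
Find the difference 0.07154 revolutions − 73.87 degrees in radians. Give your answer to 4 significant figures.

0.07154 rev = 0.449499 rad and 73.87 ° = 1.28927 rad.
0.449499 − 1.28927 ≈ -0.8398 rad.

-0.8398 rad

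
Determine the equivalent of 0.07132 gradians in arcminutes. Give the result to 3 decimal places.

3.851 arcminutes

1 grad = 54.0000 arcminutes.
So 0.07132 × 54.0000 ≈ 3.851 arcmin.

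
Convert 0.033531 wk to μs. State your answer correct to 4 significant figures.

1 wk = 6.04800e+11 μs.
Thus 0.033531 × 6.04800e+11 ≈ 2.028e+10 μs.

2.028e+10 microseconds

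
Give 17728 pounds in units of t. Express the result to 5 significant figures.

1 pound = 0.000453592 t.
So 17728 × 0.000453592 ≈ 8.0413 t.

8.0413 metric tons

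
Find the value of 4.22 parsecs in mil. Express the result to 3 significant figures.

5.13e+21 mil

1 parsec = 1.21483e+21 mil.
So 4.22 × 1.21483e+21 ≈ 5.13e+21 mil.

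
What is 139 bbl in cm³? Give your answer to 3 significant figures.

2.21e+7 cm³

1 oil barrel = 158987 cubic centimeters.
So 139 × 158987 ≈ 2.21e+7 cm³.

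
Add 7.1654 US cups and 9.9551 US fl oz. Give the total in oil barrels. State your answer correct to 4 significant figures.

7.1654 US cup = 0.0106628 bbl and 9.9551 US fl oz = 0.00185177 bbl.
0.0106628 + 0.00185177 ≈ 0.01251 bbl.

0.01251 oil barrels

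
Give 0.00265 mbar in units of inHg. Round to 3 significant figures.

1 mbar = 0.0295300 inHg.
So 0.00265 × 0.0295300 ≈ 7.83e-5 inHg.

7.83e-5 inHg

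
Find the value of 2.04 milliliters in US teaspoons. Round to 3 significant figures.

1 milliliter = 0.202884 US tsp.
Thus 2.04 × 0.202884 ≈ 0.414 US tsp.

0.414 US tsp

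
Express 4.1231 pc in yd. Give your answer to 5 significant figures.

1.3914 × 10^17 yards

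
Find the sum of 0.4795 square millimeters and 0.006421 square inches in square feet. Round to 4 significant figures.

4.975 × 10^-5 ft²

0.4795 mm² = 5.16130 × 10^-6 ft² and 0.006421 in² = 4.45903 × 10^-5 ft².
5.16130 × 10^-6 + 4.45903 × 10^-5 ≈ 4.975 × 10^-5 ft².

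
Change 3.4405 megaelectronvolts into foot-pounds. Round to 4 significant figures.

1 MeV = 1.18170e-13 ft·lbf.
3.4405 × 1.18170e-13 ≈ 4.066e-13 ft·lbf.

4.066e-13 ft·lbf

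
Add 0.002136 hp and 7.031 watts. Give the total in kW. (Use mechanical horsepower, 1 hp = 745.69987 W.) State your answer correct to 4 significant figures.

0.002136 hp = 0.00159281 kW and 7.031 W = 0.00703100 kW.
0.00159281 + 0.00703100 ≈ 0.008624 kW.

0.008624 kW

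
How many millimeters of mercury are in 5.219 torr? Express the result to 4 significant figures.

5.219 mmHg

1 torr = 1.00000 mmHg.
Then 5.219 × 1.00000 ≈ 5.219 mmHg.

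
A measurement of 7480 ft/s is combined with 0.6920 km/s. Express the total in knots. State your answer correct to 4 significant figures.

5777 kn

7480 ft/s = 4431.78 kn and 0.6920 km/s = 1345.14 kn.
4431.78 + 1345.14 ≈ 5777 kn.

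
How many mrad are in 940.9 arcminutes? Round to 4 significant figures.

1 arcmin = 0.290888 mrad.
940.9 × 0.290888 ≈ 273.7 mrad.

273.7 mrad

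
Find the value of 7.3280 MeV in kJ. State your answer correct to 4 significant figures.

1.174e-15 kilojoules

1 megaelectronvolt = 1.60218e-16 kJ.
Thus 7.3280 × 1.60218e-16 ≈ 1.174e-15 kJ.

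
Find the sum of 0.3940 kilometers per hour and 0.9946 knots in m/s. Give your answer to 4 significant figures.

0.6211 m/s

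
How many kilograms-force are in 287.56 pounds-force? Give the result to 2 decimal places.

130.44 kilograms-force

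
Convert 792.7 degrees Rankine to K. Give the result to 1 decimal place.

440.4 K

°R = K × 9/5.
Applying the formula gives 440.4 K.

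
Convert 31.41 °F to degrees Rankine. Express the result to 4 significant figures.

°R = °F + 459.67.
Applying the formula gives 491.1 °R.

491.1 °R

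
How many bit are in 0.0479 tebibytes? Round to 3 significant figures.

4.21 × 10^11 bits

1 TiB = 8.79609 × 10^12 bit.
0.0479 × 8.79609 × 10^12 ≈ 4.21 × 10^11 bit.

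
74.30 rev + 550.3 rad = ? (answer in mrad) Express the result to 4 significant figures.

1.017e+6 mrad

74.30 rev = 466841 mrad and 550.3 rad = 550300 mrad.
466841 + 550300 ≈ 1.017e+6 mrad.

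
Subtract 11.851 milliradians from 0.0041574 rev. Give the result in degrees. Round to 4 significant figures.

0.8177 degrees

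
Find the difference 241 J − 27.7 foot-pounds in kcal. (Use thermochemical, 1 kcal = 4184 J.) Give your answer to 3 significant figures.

241 J = 0.0576004 kcal and 27.7 ft·lbf = 0.00897614 kcal.
0.0576004 − 0.00897614 ≈ 0.0486 kcal.

0.0486 kcal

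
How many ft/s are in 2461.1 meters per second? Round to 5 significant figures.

1 meter per second = 3.28084 ft/s.
Thus 2461.1 × 3.28084 ≈ 8074.5 ft/s.

8074.5 feet per second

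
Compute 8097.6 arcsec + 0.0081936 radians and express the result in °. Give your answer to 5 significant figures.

8097.6 arcsec = 2.24933 ° and 0.0081936 rad = 0.469459 °.
2.24933 + 0.469459 ≈ 2.7188 °.

2.7188 degrees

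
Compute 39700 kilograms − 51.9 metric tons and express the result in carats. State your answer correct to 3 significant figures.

39700 kg = 1.98500 × 10^8 ct and 51.9 t = 2.59500 × 10^8 ct.
1.98500 × 10^8 − 2.59500 × 10^8 ≈ -6.10 × 10^7 ct.

-6.10 × 10^7 ct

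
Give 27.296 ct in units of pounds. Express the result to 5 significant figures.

0.012035 pounds

1 ct = 0.000440925 pounds.
Then 27.296 × 0.000440925 ≈ 0.012035 lb.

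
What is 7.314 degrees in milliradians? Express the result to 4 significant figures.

127.7 mrad

1 ° = 17.4533 mrad.
Then 7.314 × 17.4533 ≈ 127.7 mrad.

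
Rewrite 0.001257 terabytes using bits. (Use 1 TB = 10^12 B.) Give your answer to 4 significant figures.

1 TB = 8.00000e+12 bit.
So 0.001257 × 8.00000e+12 ≈ 1.006e+10 bit.

1.006e+10 bits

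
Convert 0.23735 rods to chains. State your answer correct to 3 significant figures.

0.0593 chain

1 rod = 0.250000 chain.
Thus 0.23735 × 0.250000 ≈ 0.0593 chain.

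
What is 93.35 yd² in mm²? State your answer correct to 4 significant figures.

7.805e+7 mm²

1 square yard = 836127 mm².
93.35 × 836127 ≈ 7.805e+7 mm².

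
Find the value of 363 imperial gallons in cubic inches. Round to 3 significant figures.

101000 in³

1 imp gal = 277.419 cubic inches.
Then 363 × 277.419 ≈ 101000 in³.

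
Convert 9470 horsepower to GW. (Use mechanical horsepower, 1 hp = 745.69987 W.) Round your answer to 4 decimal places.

1 hp = 7.45700e-7 gigawatts.
Thus 9470 × 7.45700e-7 ≈ 0.0071 GW.

0.0071 GW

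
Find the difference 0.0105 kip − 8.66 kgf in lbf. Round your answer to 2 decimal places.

-8.59 lbf

0.0105 kip = 10.5000 lbf and 8.66 kgf = 19.0920 lbf.
10.5000 − 19.0920 ≈ -8.59 lbf.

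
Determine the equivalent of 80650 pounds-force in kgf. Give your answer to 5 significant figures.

36582 kgf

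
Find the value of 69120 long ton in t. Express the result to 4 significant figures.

70230 metric tons

1 long ton = 1.01605 t.
Then 69120 × 1.01605 ≈ 70230 t.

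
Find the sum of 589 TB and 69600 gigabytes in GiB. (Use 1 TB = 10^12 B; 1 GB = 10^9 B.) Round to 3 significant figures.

589 TB = 548549 GiB and 69600 GB = 64820.1 GiB.
548549 + 64820.1 ≈ 613000 GiB.

613000 GiB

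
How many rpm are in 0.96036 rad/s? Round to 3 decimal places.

9.171 rpm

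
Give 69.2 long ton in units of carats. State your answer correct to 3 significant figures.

1 long ton = 5.08023 × 10^6 ct.
So 69.2 × 5.08023 × 10^6 ≈ 3.52 × 10^8 ct.

3.52 × 10^8 carats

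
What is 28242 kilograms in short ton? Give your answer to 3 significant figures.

1 kg = 0.00110231 short ton.
So 28242 × 0.00110231 ≈ 31.1 short ton.

31.1 short tons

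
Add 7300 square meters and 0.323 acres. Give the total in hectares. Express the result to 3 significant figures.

7300 m² = 0.730000 ha and 0.323 acre = 0.130713 ha.
0.730000 + 0.130713 ≈ 0.861 ha.

0.861 ha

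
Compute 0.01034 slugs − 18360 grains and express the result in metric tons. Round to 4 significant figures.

0.01034 slug = 0.000150901 t and 18360 gr = 0.00118971 t.
0.000150901 − 0.00118971 ≈ -0.001039 t.

-0.001039 metric tons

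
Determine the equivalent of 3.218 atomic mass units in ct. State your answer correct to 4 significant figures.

2.672e-23 ct

1 u = 8.30270e-24 ct.
Then 3.218 × 8.30270e-24 ≈ 2.672e-23 ct.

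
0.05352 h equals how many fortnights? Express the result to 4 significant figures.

0.0001593 fortnights

1 h = 0.00297619 fortnight.
0.05352 × 0.00297619 ≈ 0.0001593 fortnight.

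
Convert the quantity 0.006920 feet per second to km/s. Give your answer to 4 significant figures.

2.109 × 10^-6 km/s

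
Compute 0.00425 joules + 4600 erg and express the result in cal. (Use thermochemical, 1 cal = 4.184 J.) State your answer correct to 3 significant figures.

0.00113 cal

0.00425 J = 0.00101577 cal and 4600 erg = 0.000109943 cal.
0.00101577 + 0.000109943 ≈ 0.00113 cal.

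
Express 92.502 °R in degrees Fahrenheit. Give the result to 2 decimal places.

-367.17 degrees Fahrenheit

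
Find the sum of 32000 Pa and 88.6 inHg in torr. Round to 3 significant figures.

2490 torr

32000 Pa = 240.020 torr and 88.6 inHg = 2250.44 torr.
240.020 + 2250.44 ≈ 2490 torr.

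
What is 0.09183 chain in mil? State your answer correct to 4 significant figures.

72730 mils

1 chain = 792000 mil.
0.09183 × 792000 ≈ 72730 mil.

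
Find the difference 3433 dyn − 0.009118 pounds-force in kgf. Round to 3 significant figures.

3433 dyn = 0.00350069 kgf and 0.009118 lbf = 0.00413586 kgf.
0.00350069 − 0.00413586 ≈ -0.000635 kgf.

-0.000635 kilograms-force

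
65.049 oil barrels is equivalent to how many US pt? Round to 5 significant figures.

21856 US pt

1 bbl = 336.000 US pt.
Then 65.049 × 336.000 ≈ 21856 US pt.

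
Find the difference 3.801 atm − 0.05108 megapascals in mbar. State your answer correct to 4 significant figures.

3341 millibar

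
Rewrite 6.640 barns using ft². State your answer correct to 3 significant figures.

1 barn = 1.07639e-27 square feet.
Thus 6.640 × 1.07639e-27 ≈ 7.15e-27 ft².

7.15e-27 square feet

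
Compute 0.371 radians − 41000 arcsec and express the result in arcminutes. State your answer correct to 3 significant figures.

592 arcmin

0.371 rad = 1275.40 arcmin and 41000 arcsec = 683.333 arcmin.
1275.40 − 683.333 ≈ 592 arcmin.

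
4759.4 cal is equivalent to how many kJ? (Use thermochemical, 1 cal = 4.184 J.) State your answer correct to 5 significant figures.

1 calorie = 0.00418400 kJ.
So 4759.4 × 0.00418400 ≈ 19.913 kJ.

19.913 kJ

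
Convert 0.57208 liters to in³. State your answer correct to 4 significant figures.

34.91 in³

1 L = 61.0237 cubic inches.
Thus 0.57208 × 61.0237 ≈ 34.91 in³.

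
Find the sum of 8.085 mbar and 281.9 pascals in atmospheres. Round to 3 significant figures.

8.085 mbar = 0.00797927 atm and 281.9 Pa = 0.00278214 atm.
0.00797927 + 0.00278214 ≈ 0.0108 atm.

0.0108 atm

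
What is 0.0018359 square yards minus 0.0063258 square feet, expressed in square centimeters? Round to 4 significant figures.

0.0018359 yd² = 15.3505 cm² and 0.0063258 ft² = 5.87686 cm².
15.3505 − 5.87686 ≈ 9.474 cm².

9.474 square centimeters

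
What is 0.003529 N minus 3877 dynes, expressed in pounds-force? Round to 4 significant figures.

0.003529 N = 0.000793351 lbf and 3877 dyn = 0.00871584 lbf.
0.000793351 − 0.00871584 ≈ -0.007922 lbf.

-0.007922 pounds-force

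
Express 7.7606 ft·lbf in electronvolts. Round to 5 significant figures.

6.5673 × 10^19 eV

1 foot-pound = 8.46235 × 10^18 eV.
Then 7.7606 × 8.46235 × 10^18 ≈ 6.5673 × 10^19 eV.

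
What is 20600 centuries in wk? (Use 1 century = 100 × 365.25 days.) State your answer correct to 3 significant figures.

1 century = 5217.86 wk.
So 20600 × 5217.86 ≈ 1.07 × 10^8 wk.

1.07 × 10^8 weeks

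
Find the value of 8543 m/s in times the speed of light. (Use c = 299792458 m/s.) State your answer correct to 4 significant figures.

2.850 × 10^-5 c

1 meter per second = 3.33564 × 10^-9 c.
Thus 8543 × 3.33564 × 10^-9 ≈ 2.850 × 10^-5 c.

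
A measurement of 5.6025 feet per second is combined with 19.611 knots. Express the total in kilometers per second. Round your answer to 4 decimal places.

0.0118 kilometers per second

5.6025 ft/s = 0.00170764 km/s and 19.611 kn = 0.0100888 km/s.
0.00170764 + 0.0100888 ≈ 0.0118 km/s.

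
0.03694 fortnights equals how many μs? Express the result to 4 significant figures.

1 fortnight = 1.20960 × 10^12 microseconds.
Then 0.03694 × 1.20960 × 10^12 ≈ 4.468 × 10^10 μs.

4.468 × 10^10 μs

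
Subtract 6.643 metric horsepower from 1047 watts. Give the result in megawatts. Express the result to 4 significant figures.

-0.003839 MW

1047 W = 0.00104700 MW and 6.643 PS = 0.00488592 MW.
0.00104700 − 0.00488592 ≈ -0.003839 MW.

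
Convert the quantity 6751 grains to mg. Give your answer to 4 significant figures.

437500 mg

1 gr = 64.7989 mg.
Then 6751 × 64.7989 ≈ 437500 mg.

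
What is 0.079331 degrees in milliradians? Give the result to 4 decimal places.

1.3846 mrad

1 ° = 17.4533 mrad.
So 0.079331 × 17.4533 ≈ 1.3846 mrad.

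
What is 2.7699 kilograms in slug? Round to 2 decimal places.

1 kilogram = 0.0685218 slug.
2.7699 × 0.0685218 ≈ 0.19 slug.

0.19 slugs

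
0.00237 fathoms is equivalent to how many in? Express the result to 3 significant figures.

0.171 inches

1 fathom = 72.0000 in.
Thus 0.00237 × 72.0000 ≈ 0.171 in.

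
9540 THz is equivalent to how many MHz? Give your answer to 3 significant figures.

9.54 × 10^9 MHz

1 terahertz = 1.00000 × 10^6 MHz.
Then 9540 × 1.00000 × 10^6 ≈ 9.54 × 10^9 MHz.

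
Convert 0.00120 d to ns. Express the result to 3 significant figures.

1 day = 8.64000 × 10^13 ns.
Then 0.00120 × 8.64000 × 10^13 ≈ 1.04 × 10^11 ns.

1.04 × 10^11 ns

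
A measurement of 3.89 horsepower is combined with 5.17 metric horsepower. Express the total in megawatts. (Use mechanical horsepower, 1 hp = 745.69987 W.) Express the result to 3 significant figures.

0.00670 MW

3.89 hp = 0.00290077 MW and 5.17 PS = 0.00380253 MW.
0.00290077 + 0.00380253 ≈ 0.00670 MW.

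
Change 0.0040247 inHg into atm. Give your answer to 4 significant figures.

1 inHg = 0.0334211 atm.
Then 0.0040247 × 0.0334211 ≈ 0.0001345 atm.

0.0001345 atm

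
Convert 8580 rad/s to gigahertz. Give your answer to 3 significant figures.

1 radian per second = 1.59155 × 10^-10 GHz.
8580 × 1.59155 × 10^-10 ≈ 1.37 × 10^-6 GHz.

1.37 × 10^-6 gigahertz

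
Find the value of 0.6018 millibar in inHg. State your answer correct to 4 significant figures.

0.01777 inHg

1 millibar = 0.0295300 inHg.
Then 0.6018 × 0.0295300 ≈ 0.01777 inHg.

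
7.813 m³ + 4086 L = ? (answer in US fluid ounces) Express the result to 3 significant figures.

7.813 m³ = 264189 US fl oz and 4086 L = 138164 US fl oz.
264189 + 138164 ≈ 402000 US fl oz.

402000 US fl oz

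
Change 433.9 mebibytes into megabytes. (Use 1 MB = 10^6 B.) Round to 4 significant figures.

1 MiB = 1.04858 megabytes.
Thus 433.9 × 1.04858 ≈ 455.0 MB.

455.0 megabytes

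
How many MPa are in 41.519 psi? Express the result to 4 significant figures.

0.2863 MPa

1 pound per square inch = 0.00689476 MPa.
Then 41.519 × 0.00689476 ≈ 0.2863 MPa.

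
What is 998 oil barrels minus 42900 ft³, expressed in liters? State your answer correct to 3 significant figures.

-1.06e+6 liters

998 bbl = 158669 L and 42900 ft³ = 1.21479e+6 L.
158669 − 1.21479e+6 ≈ -1.06e+6 L.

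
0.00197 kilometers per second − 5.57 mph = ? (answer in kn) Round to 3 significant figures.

-1.01 kn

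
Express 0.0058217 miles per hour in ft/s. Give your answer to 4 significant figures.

1 mile per hour = 1.466667 ft/s.
0.0058217 × 1.466667 ≈ 0.008538 ft/s.

0.008538 feet per second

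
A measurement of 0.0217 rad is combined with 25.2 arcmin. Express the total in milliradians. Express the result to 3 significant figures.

0.0217 rad = 21.7000 mrad and 25.2 arcmin = 7.33038 mrad.
21.7000 + 7.33038 ≈ 29.0 mrad.

29.0 milliradians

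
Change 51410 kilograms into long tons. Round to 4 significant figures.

1 kilogram = 0.000984207 long ton.
So 51410 × 0.000984207 ≈ 50.60 long ton.

50.60 long ton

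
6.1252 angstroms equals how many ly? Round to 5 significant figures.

6.4743 × 10^-26 ly

1 angstrom = 1.05700 × 10^-26 light-years.
So 6.1252 × 1.05700 × 10^-26 ≈ 6.4743 × 10^-26 ly.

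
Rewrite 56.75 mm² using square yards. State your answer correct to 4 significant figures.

1 mm² = 1.19599e-6 square yards.
Then 56.75 × 1.19599e-6 ≈ 6.787e-5 yd².

6.787e-5 yd²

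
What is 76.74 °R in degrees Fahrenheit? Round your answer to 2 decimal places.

°R = °F + 459.67.
Applying the formula gives -382.93 °F.

-382.93 degrees Fahrenheit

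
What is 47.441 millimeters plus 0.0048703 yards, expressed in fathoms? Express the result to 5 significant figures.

0.028376 fathoms

47.441 mm = 0.0259411 fathom and 0.0048703 yd = 0.00243515 fathom.
0.0259411 + 0.00243515 ≈ 0.028376 fathom.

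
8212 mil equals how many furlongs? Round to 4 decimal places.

1 mil = 1.26263 × 10^-7 furlong.
Then 8212 × 1.26263 × 10^-7 ≈ 0.0010 furlong.

0.0010 furlongs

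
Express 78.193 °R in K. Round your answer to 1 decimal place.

°R = K × 9/5.
Applying the formula gives 43.4 K.

43.4 K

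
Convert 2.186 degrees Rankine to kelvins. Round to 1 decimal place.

°R = K × 9/5.
Applying the formula gives 1.2 K.

1.2 K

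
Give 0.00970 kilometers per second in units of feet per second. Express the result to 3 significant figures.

31.8 ft/s

1 km/s = 3280.84 ft/s.
Thus 0.00970 × 3280.84 ≈ 31.8 ft/s.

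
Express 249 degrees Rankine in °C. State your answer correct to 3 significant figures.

°R = (°C + 273.15) × 9/5.
Applying the formula gives -135 °C.

-135 degrees Celsius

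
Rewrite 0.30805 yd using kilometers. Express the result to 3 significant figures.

1 yd = 0.000914400 kilometers.
So 0.30805 × 0.000914400 ≈ 0.000282 km.

0.000282 km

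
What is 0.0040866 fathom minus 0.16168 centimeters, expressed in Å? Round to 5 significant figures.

0.0040866 fathom = 7.47357e+7 Å and 0.16168 cm = 1.61680e+7 Å.
7.47357e+7 − 1.61680e+7 ≈ 5.8568e+7 Å.

5.8568e+7 Å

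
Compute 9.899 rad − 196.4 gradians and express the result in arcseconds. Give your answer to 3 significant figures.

9.899 rad = 2.04182e+6 arcsec and 196.4 grad = 636336 arcsec.
2.04182e+6 − 636336 ≈ 1.41e+6 arcsec.

1.41e+6 arcsec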